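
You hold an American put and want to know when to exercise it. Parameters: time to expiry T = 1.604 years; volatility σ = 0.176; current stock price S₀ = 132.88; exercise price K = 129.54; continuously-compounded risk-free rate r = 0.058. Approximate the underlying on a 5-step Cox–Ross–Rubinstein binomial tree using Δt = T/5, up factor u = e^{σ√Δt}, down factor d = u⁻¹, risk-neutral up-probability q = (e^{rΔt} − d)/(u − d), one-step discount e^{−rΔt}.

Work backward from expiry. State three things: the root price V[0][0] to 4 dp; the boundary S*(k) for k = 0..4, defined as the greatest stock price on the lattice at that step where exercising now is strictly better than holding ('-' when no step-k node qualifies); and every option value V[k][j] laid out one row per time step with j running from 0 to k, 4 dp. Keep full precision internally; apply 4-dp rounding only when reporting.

price = 6.5400
boundary = - - 108.8615 98.5330 108.8615
tree:
6.5400
11.8460 2.7390
20.6785 5.5504 0.7010
31.0070 10.9347 1.6575 0.0000
40.3556 20.6785 3.9193 0.0000 0.0000
48.8172 31.0070 9.2673 0.0000 0.0000 0.0000

Δt=0.32080  u=1.10482  d=0.90512  q=0.56914  discount=0.98157
step 5 (expiry): payoffs max(K−S,0) = 48.8172 31.0070 9.2673 0.0000 0.0000 0.0000
step 4: (k=4,j=0): S=89.1844, (K−S)⁺=40.3556, hold=37.9676 ⇒ V=40.3556 exercise | (k=4,j=1): S=108.8615, (K−S)⁺=20.6785, hold=18.2905 ⇒ V=20.6785 exercise | (k=4,j=2): S=132.8800, (K−S)⁺=0.0000, hold=3.9193 ⇒ V=3.9193 continue | (k=4,j=3): S=162.1978, (K−S)⁺=0.0000, hold=0.0000 ⇒ V=0.0000 continue | (k=4,j=4): S=197.9841, (K−S)⁺=0.0000, hold=0.0000 ⇒ V=0.0000 continue  boundary S*=108.8615
step 3: (k=3,j=0): S=98.5330, (K−S)⁺=31.0070, hold=28.6190 ⇒ V=31.0070 exercise | (k=3,j=1): S=120.2727, (K−S)⁺=9.2673, hold=10.9347 ⇒ V=10.9347 continue | (k=3,j=2): S=146.8089, (K−S)⁺=0.0000, hold=1.6575 ⇒ V=1.6575 continue | (k=3,j=3): S=179.1998, (K−S)⁺=0.0000, hold=0.0000 ⇒ V=0.0000 continue  boundary S*=98.5330
step 2: (k=2,j=0): S=108.8615, (K−S)⁺=20.6785, hold=19.2220 ⇒ V=20.6785 exercise | (k=2,j=1): S=132.8800, (K−S)⁺=0.0000, hold=5.5504 ⇒ V=5.5504 continue | (k=2,j=2): S=162.1978, (K−S)⁺=0.0000, hold=0.7010 ⇒ V=0.7010 continue  boundary S*=108.8615
step 1: (k=1,j=0): S=120.2727, (K−S)⁺=9.2673, hold=11.8460 ⇒ V=11.8460 continue | (k=1,j=1): S=146.8089, (K−S)⁺=0.0000, hold=2.7390 ⇒ V=2.7390 continue  boundary S*=-
step 0: (k=0,j=0): S=132.8800, (K−S)⁺=0.0000, hold=6.5400 ⇒ V=6.5400 continue  boundary S*=-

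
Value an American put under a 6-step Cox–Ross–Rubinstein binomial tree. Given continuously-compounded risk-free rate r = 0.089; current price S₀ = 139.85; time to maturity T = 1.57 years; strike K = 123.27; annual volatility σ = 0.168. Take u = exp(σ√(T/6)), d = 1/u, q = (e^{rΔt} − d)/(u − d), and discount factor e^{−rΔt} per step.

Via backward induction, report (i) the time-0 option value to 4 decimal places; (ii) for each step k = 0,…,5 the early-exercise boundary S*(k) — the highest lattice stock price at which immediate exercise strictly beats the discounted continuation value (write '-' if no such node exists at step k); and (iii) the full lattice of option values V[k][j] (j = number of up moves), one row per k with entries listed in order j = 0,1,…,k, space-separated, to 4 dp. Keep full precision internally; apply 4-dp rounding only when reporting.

price = 1.7094
boundary = - - - 108.0677 99.1684 108.0677
tree:
1.7094
3.6430 0.5667
7.5636 1.3328 0.1097
15.2023 3.0802 0.2919 0.0000
24.1016 6.9550 0.7770 0.0000 0.0000
32.2679 15.2023 2.0681 0.0000 0.0000 0.0000
39.7618 24.1016 5.5045 0.0000 0.0000 0.0000 0.0000

params: Δt=0.26167 u=1.08974 d=0.91765 q=0.61545 e^(-rΔt)=0.97698
t_6 payoffs: 39.7618 24.1016 5.5045 0.0000 0.0000 0.0000 0.0000
t_5: node(5,0) S=91.0021 payoff=32.2679 vs cont=29.4304 → 32.2679 [stop]  node(5,1) S=108.0677 payoff=15.2023 vs cont=12.3648 → 15.2023 [stop]  node(5,2) S=128.3336 payoff=0.0000 vs cont=2.0681 → 2.0681 [wait]  node(5,3) S=152.3999 payoff=0.0000 vs cont=0.0000 → 0.0000 [wait]  node(5,4) S=180.9794 payoff=0.0000 vs cont=0.0000 → 0.0000 [wait]  node(5,5) S=214.9185 payoff=0.0000 vs cont=0.0000 → 0.0000 [wait]  ⇒ S*(5)=108.0677
t_4: node(4,0) S=99.1684 payoff=24.1016 vs cont=21.2640 → 24.1016 [stop]  node(4,1) S=117.7655 payoff=5.5045 vs cont=6.9550 → 6.9550 [wait]  node(4,2) S=139.8500 payoff=0.0000 vs cont=0.7770 → 0.7770 [wait]  node(4,3) S=166.0760 payoff=0.0000 vs cont=0.0000 → 0.0000 [wait]  node(4,4) S=197.2202 payoff=0.0000 vs cont=0.0000 → 0.0000 [wait]  ⇒ S*(4)=99.1684
t_3: node(3,0) S=108.0677 payoff=15.2023 vs cont=13.2369 → 15.2023 [stop]  node(3,1) S=128.3336 payoff=0.0000 vs cont=3.0802 → 3.0802 [wait]  node(3,2) S=152.3999 payoff=0.0000 vs cont=0.2919 → 0.2919 [wait]  node(3,3) S=180.9794 payoff=0.0000 vs cont=0.0000 → 0.0000 [wait]  ⇒ S*(3)=108.0677
t_2: node(2,0) S=117.7655 payoff=5.5045 vs cont=7.5636 → 7.5636 [wait]  node(2,1) S=139.8500 payoff=0.0000 vs cont=1.3328 → 1.3328 [wait]  node(2,2) S=166.0760 payoff=0.0000 vs cont=0.1097 → 0.1097 [wait]  ⇒ S*(2)=-
t_1: node(1,0) S=128.3336 payoff=0.0000 vs cont=3.6430 → 3.6430 [wait]  node(1,1) S=152.3999 payoff=0.0000 vs cont=0.5667 → 0.5667 [wait]  ⇒ S*(1)=-
t_0: node(0,0) S=139.8500 payoff=0.0000 vs cont=1.7094 → 1.7094 [wait]  ⇒ S*(0)=-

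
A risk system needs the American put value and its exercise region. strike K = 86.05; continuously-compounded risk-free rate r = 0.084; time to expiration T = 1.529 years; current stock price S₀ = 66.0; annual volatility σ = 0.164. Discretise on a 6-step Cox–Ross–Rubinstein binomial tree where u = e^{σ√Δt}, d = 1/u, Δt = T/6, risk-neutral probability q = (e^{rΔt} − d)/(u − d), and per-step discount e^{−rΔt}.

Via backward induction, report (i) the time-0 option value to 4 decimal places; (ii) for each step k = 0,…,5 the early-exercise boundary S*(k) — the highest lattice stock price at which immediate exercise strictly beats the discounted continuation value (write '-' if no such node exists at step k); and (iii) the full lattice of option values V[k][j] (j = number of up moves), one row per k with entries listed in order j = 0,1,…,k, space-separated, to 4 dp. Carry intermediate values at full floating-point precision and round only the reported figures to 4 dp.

price = 20.0500
boundary = 66.0000 71.6966 77.8849 71.6966 77.8849 71.6966
tree:
20.0500
25.2940 14.3534
30.1213 20.0500 8.1651
34.5651 25.2940 14.3534 3.8291
38.6558 30.1213 20.0500 8.1651 1.1908
42.4215 34.5651 25.2940 14.3534 3.1182 0.0000
45.8880 38.6558 30.1213 20.0500 8.1651 0.0000 0.0000

params: Δt=0.25483 u=1.08631 d=0.92055 q=0.60984 e^(-rΔt)=0.97882
t_6 payoffs: 45.8880 38.6558 30.1213 20.0500 8.1651 0.0000 0.0000
t_5: node(5,0) S=43.6285 payoff=42.4215 vs cont=40.5991 → 42.4215 [stop]  node(5,1) S=51.4849 payoff=34.5651 vs cont=32.7427 → 34.5651 [stop]  node(5,2) S=60.7560 payoff=25.2940 vs cont=23.4716 → 25.2940 [stop]  node(5,3) S=71.6966 payoff=14.3534 vs cont=12.5310 → 14.3534 [stop]  node(5,4) S=84.6074 payoff=1.4426 vs cont=3.1182 → 3.1182 [wait]  node(5,5) S=99.8430 payoff=0.0000 vs cont=0.0000 → 0.0000 [wait]  ⇒ S*(5)=71.6966
t_4: node(4,0) S=47.3942 payoff=38.6558 vs cont=36.8334 → 38.6558 [stop]  node(4,1) S=55.9287 payoff=30.1213 vs cont=28.2989 → 30.1213 [stop]  node(4,2) S=66.0000 payoff=20.0500 vs cont=18.2276 → 20.0500 [stop]  node(4,3) S=77.8849 payoff=8.1651 vs cont=7.3429 → 8.1651 [stop]  node(4,4) S=91.9100 payoff=0.0000 vs cont=1.1908 → 1.1908 [wait]  ⇒ S*(4)=77.8849
t_3: node(3,0) S=51.4849 payoff=34.5651 vs cont=32.7427 → 34.5651 [stop]  node(3,1) S=60.7560 payoff=25.2940 vs cont=23.4716 → 25.2940 [stop]  node(3,2) S=71.6966 payoff=14.3534 vs cont=12.5310 → 14.3534 [stop]  node(3,3) S=84.6074 payoff=1.4426 vs cont=3.8291 → 3.8291 [wait]  ⇒ S*(3)=71.6966
t_2: node(2,0) S=55.9287 payoff=30.1213 vs cont=28.2989 → 30.1213 [stop]  node(2,1) S=66.0000 payoff=20.0500 vs cont=18.2276 → 20.0500 [stop]  node(2,2) S=77.8849 payoff=8.1651 vs cont=7.7672 → 8.1651 [stop]  ⇒ S*(2)=77.8849
t_1: node(1,0) S=60.7560 payoff=25.2940 vs cont=23.4716 → 25.2940 [stop]  node(1,1) S=71.6966 payoff=14.3534 vs cont=12.5310 → 14.3534 [stop]  ⇒ S*(1)=71.6966
t_0: node(0,0) S=66.0000 payoff=20.0500 vs cont=18.2276 → 20.0500 [stop]  ⇒ S*(0)=66.0000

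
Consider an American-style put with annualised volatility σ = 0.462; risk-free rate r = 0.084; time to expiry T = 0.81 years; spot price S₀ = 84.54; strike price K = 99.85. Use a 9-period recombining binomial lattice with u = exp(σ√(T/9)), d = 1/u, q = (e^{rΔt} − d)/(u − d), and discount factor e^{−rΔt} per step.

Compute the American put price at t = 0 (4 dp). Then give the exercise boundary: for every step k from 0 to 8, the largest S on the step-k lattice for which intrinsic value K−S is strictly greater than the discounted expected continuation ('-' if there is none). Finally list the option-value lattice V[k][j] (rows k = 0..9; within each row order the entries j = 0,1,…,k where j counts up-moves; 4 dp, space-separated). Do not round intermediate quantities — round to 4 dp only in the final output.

Δt=0.09000  u=1.14866  d=0.87058  q=0.49269  discount=0.99247
step 9 (expiry): payoffs max(K−S,0) = 75.5658 67.8087 57.5738 44.0695 26.2515 2.7419 0.0000 0.0000 0.0000 0.0000
step 8: (k=8,j=0): S=27.8944, (K−S)⁺=71.9556, hold=71.2036 ⇒ V=71.9556 exercise | (k=8,j=1): S=36.8047, (K−S)⁺=63.0453, hold=62.2933 ⇒ V=63.0453 exercise | (k=8,j=2): S=48.5612, (K−S)⁺=51.2888, hold=50.5368 ⇒ V=51.2888 exercise | (k=8,j=3): S=64.0731, (K−S)⁺=35.7769, hold=35.0249 ⇒ V=35.7769 exercise | (k=8,j=4): S=84.5400, (K−S)⁺=15.3100, hold=14.5580 ⇒ V=15.3100 exercise | (k=8,j=5): S=111.5446, (K−S)⁺=0.0000, hold=1.3805 ⇒ V=1.3805 continue | (k=8,j=6): S=147.1754, (K−S)⁺=0.0000, hold=0.0000 ⇒ V=0.0000 continue | (k=8,j=7): S=194.1876, (K−S)⁺=0.0000, hold=0.0000 ⇒ V=0.0000 continue | (k=8,j=8): S=256.2170, (K−S)⁺=0.0000, hold=0.0000 ⇒ V=0.0000 continue  boundary S*=84.5400
step 7: (k=7,j=0): S=32.0413, (K−S)⁺=67.8087, hold=67.0567 ⇒ V=67.8087 exercise | (k=7,j=1): S=42.2762, (K−S)⁺=57.5738, hold=56.8218 ⇒ V=57.5738 exercise | (k=7,j=2): S=55.7805, (K−S)⁺=44.0695, hold=43.3175 ⇒ V=44.0695 exercise | (k=7,j=3): S=73.5985, (K−S)⁺=26.2515, hold=25.4995 ⇒ V=26.2515 exercise | (k=7,j=4): S=97.1081, (K−S)⁺=2.7419, hold=8.3834 ⇒ V=8.3834 continue | (k=7,j=5): S=128.1274, (K−S)⁺=0.0000, hold=0.6951 ⇒ V=0.6951 continue | (k=7,j=6): S=169.0551, (K−S)⁺=0.0000, hold=0.0000 ⇒ V=0.0000 continue | (k=7,j=7): S=223.0564, (K−S)⁺=0.0000, hold=0.0000 ⇒ V=0.0000 continue  boundary S*=73.5985
step 6: (k=6,j=0): S=36.8047, (K−S)⁺=63.0453, hold=62.2933 ⇒ V=63.0453 exercise | (k=6,j=1): S=48.5612, (K−S)⁺=51.2888, hold=50.5368 ⇒ V=51.2888 exercise | (k=6,j=2): S=64.0731, (K−S)⁺=35.7769, hold=35.0249 ⇒ V=35.7769 exercise | (k=6,j=3): S=84.5400, (K−S)⁺=15.3100, hold=17.3166 ⇒ V=17.3166 continue | (k=6,j=4): S=111.5446, (K−S)⁺=0.0000, hold=4.5608 ⇒ V=4.5608 continue | (k=6,j=5): S=147.1754, (K−S)⁺=0.0000, hold=0.3500 ⇒ V=0.3500 continue | (k=6,j=6): S=194.1876, (K−S)⁺=0.0000, hold=0.0000 ⇒ V=0.0000 continue  boundary S*=64.0731
step 5: (k=5,j=0): S=42.2762, (K−S)⁺=57.5738, hold=56.8218 ⇒ V=57.5738 exercise | (k=5,j=1): S=55.7805, (K−S)⁺=44.0695, hold=43.3175 ⇒ V=44.0695 exercise | (k=5,j=2): S=73.5985, (K−S)⁺=26.2515, hold=26.4807 ⇒ V=26.4807 continue | (k=5,j=3): S=97.1081, (K−S)⁺=2.7419, hold=10.9488 ⇒ V=10.9488 continue | (k=5,j=4): S=128.1274, (K−S)⁺=0.0000, hold=2.4674 ⇒ V=2.4674 continue | (k=5,j=5): S=169.0551, (K−S)⁺=0.0000, hold=0.1762 ⇒ V=0.1762 continue  boundary S*=55.7805
step 4: (k=4,j=0): S=48.5612, (K−S)⁺=51.2888, hold=50.5368 ⇒ V=51.2888 exercise | (k=4,j=1): S=64.0731, (K−S)⁺=35.7769, hold=35.1369 ⇒ V=35.7769 exercise | (k=4,j=2): S=84.5400, (K−S)⁺=15.3100, hold=18.6864 ⇒ V=18.6864 continue | (k=4,j=3): S=111.5446, (K−S)⁺=0.0000, hold=6.7191 ⇒ V=6.7191 continue | (k=4,j=4): S=147.1754, (K−S)⁺=0.0000, hold=1.3285 ⇒ V=1.3285 continue  boundary S*=64.0731
step 3: (k=3,j=0): S=55.7805, (K−S)⁺=44.0695, hold=43.3175 ⇒ V=44.0695 exercise | (k=3,j=1): S=73.5985, (K−S)⁺=26.2515, hold=27.1505 ⇒ V=27.1505 continue | (k=3,j=2): S=97.1081, (K−S)⁺=2.7419, hold=12.6938 ⇒ V=12.6938 continue | (k=3,j=3): S=128.1274, (K−S)⁺=0.0000, hold=4.0326 ⇒ V=4.0326 continue  boundary S*=55.7805
step 2: (k=2,j=0): S=64.0731, (K−S)⁺=35.7769, hold=35.4645 ⇒ V=35.7769 exercise | (k=2,j=1): S=84.5400, (K−S)⁺=15.3100, hold=19.8769 ⇒ V=19.8769 continue | (k=2,j=2): S=111.5446, (K−S)⁺=0.0000, hold=8.3630 ⇒ V=8.3630 continue  boundary S*=64.0731
step 1: (k=1,j=0): S=73.5985, (K−S)⁺=26.2515, hold=27.7326 ⇒ V=27.7326 continue | (k=1,j=1): S=97.1081, (K−S)⁺=2.7419, hold=14.0971 ⇒ V=14.0971 continue  boundary S*=-
step 0: (k=0,j=0): S=84.5400, (K−S)⁺=15.3100, hold=20.8562 ⇒ V=20.8562 continue  boundary S*=-

price = 20.8562
boundary = - - 64.0731 55.7805 64.0731 55.7805 64.0731 73.5985 84.5400
tree:
20.8562
27.7326 14.0971
35.7769 19.8769 8.3630
44.0695 27.1505 12.6938 4.0326
51.2888 35.7769 18.6864 6.7191 1.3285
57.5738 44.0695 26.4807 10.9488 2.4674 0.1762
63.0453 51.2888 35.7769 17.3166 4.5608 0.3500 0.0000
67.8087 57.5738 44.0695 26.2515 8.3834 0.6951 0.0000 0.0000
71.9556 63.0453 51.2888 35.7769 15.3100 1.3805 0.0000 0.0000 0.0000
75.5658 67.8087 57.5738 44.0695 26.2515 2.7419 0.0000 0.0000 0.0000 0.0000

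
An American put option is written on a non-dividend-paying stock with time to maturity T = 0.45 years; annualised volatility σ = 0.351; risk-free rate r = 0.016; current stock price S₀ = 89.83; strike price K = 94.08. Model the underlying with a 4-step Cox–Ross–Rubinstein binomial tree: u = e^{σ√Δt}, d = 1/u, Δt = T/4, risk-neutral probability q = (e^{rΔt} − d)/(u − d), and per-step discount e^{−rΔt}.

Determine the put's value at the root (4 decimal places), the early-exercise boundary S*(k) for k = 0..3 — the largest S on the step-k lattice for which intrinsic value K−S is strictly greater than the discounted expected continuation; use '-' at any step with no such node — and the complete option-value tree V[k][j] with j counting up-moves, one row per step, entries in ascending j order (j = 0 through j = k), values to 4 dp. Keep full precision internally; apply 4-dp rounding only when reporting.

price = 10.7376
boundary = - - 70.9845 79.8532
tree:
10.7376
16.0704 4.9598
23.0955 8.4664 1.1529
30.9793 14.2268 2.2135 0.0000
37.9874 23.0955 4.2500 0.0000 0.0000

Δt=0.11250  u=1.12494  d=0.88894  q=0.47824  discount=0.99820
step 4 (expiry): payoffs max(K−S,0) = 37.9874 23.0955 4.2500 0.0000 0.0000
step 3: (k=3,j=0): S=63.1007, (K−S)⁺=30.9793, hold=30.8101 ⇒ V=30.9793 exercise | (k=3,j=1): S=79.8532, (K−S)⁺=14.2268, hold=14.0576 ⇒ V=14.2268 exercise | (k=3,j=2): S=101.0533, (K−S)⁺=0.0000, hold=2.2135 ⇒ V=2.2135 continue | (k=3,j=3): S=127.8817, (K−S)⁺=0.0000, hold=0.0000 ⇒ V=0.0000 continue  boundary S*=79.8532
step 2: (k=2,j=0): S=70.9845, (K−S)⁺=23.0955, hold=22.9263 ⇒ V=23.0955 exercise | (k=2,j=1): S=89.8300, (K−S)⁺=4.2500, hold=8.4664 ⇒ V=8.4664 continue | (k=2,j=2): S=113.6788, (K−S)⁺=0.0000, hold=1.1529 ⇒ V=1.1529 continue  boundary S*=70.9845
step 1: (k=1,j=0): S=79.8532, (K−S)⁺=14.2268, hold=16.0704 ⇒ V=16.0704 continue | (k=1,j=1): S=101.0533, (K−S)⁺=0.0000, hold=4.9598 ⇒ V=4.9598 continue  boundary S*=-
step 0: (k=0,j=0): S=89.8300, (K−S)⁺=4.2500, hold=10.7376 ⇒ V=10.7376 continue  boundary S*=-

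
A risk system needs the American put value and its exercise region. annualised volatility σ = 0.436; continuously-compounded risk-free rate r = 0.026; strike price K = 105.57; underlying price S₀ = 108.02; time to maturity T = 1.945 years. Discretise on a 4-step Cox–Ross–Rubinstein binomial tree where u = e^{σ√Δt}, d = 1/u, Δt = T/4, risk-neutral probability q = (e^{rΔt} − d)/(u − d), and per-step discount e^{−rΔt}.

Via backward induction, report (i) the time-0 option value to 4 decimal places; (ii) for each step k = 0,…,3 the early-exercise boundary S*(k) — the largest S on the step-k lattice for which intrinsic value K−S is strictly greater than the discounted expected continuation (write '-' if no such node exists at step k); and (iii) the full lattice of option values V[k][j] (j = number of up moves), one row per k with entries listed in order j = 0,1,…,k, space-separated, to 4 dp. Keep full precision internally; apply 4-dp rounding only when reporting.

params: Δt=0.48625 u=1.35531 d=0.73784 q=0.44518 e^(-rΔt)=0.98744
t_4 payoffs: 73.5552 46.7633 0.0000 0.0000 0.0000
t_3: node(3,0) S=43.3899 payoff=62.1801 vs cont=60.8538 → 62.1801 [stop]  node(3,1) S=79.7013 payoff=25.8687 vs cont=25.6194 → 25.8687 [stop]  node(3,2) S=146.4005 payoff=0.0000 vs cont=0.0000 → 0.0000 [wait]  node(3,3) S=268.9179 payoff=0.0000 vs cont=0.0000 → 0.0000 [wait]  ⇒ S*(3)=79.7013
t_2: node(2,0) S=58.8067 payoff=46.7633 vs cont=45.4370 → 46.7633 [stop]  node(2,1) S=108.0200 payoff=0.0000 vs cont=14.1722 → 14.1722 [wait]  node(2,2) S=198.4181 payoff=0.0000 vs cont=0.0000 → 0.0000 [wait]  ⇒ S*(2)=58.8067
t_1: node(1,0) S=79.7013 payoff=25.8687 vs cont=31.8493 → 31.8493 [wait]  node(1,1) S=146.4005 payoff=0.0000 vs cont=7.7643 → 7.7643 [wait]  ⇒ S*(1)=-
t_0: node(0,0) S=108.0200 payoff=0.0000 vs cont=20.8617 → 20.8617 [wait]  ⇒ S*(0)=-

price = 20.8617
boundary = - - 58.8067 79.7013
tree:
20.8617
31.8493 7.7643
46.7633 14.1722 0.0000
62.1801 25.8687 0.0000 0.0000
73.5552 46.7633 0.0000 0.0000 0.0000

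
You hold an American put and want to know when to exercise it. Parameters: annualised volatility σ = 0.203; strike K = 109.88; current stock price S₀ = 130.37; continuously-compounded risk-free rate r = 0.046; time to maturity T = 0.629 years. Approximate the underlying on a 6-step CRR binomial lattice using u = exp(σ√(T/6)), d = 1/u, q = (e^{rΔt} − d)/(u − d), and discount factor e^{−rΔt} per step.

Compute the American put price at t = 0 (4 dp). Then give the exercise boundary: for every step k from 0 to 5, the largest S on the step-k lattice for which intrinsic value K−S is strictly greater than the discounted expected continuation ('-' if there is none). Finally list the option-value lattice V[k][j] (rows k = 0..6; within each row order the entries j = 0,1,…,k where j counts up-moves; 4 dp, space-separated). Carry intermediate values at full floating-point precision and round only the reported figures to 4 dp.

price = 1.0167
boundary = - - - - - 93.8540
tree:
1.0167
1.8702 0.2392
3.3742 0.5011 0.0000
5.9295 1.0498 0.0000 0.0000
10.0358 2.1991 0.0000 0.0000 0.0000
16.0260 4.6066 0.0000 0.0000 0.0000 0.0000
21.9964 9.6500 0.0000 0.0000 0.0000 0.0000 0.0000

params: Δt=0.10483 u=1.06794 d=0.93639 q=0.52032 e^(-rΔt)=0.99519
t_6 payoffs: 21.9964 9.6500 0.0000 0.0000 0.0000 0.0000 0.0000
t_5: node(5,0) S=93.8540 payoff=16.0260 vs cont=15.4974 → 16.0260 [stop]  node(5,1) S=107.0392 payoff=2.8408 vs cont=4.6066 → 4.6066 [wait]  node(5,2) S=122.0767 payoff=0.0000 vs cont=0.0000 → 0.0000 [wait]  node(5,3) S=139.2267 payoff=0.0000 vs cont=0.0000 → 0.0000 [wait]  node(5,4) S=158.7862 payoff=0.0000 vs cont=0.0000 → 0.0000 [wait]  node(5,5) S=181.0934 payoff=0.0000 vs cont=0.0000 → 0.0000 [wait]  ⇒ S*(5)=93.8540
t_4: node(4,0) S=100.2300 payoff=9.6500 vs cont=10.0358 → 10.0358 [wait]  node(4,1) S=114.3109 payoff=0.0000 vs cont=2.1991 → 2.1991 [wait]  node(4,2) S=130.3700 payoff=0.0000 vs cont=0.0000 → 0.0000 [wait]  node(4,3) S=148.6852 payoff=0.0000 vs cont=0.0000 → 0.0000 [wait]  node(4,4) S=169.5734 payoff=0.0000 vs cont=0.0000 → 0.0000 [wait]  ⇒ S*(4)=-
t_3: node(3,0) S=107.0392 payoff=2.8408 vs cont=5.9295 → 5.9295 [wait]  node(3,1) S=122.0767 payoff=0.0000 vs cont=1.0498 → 1.0498 [wait]  node(3,2) S=139.2267 payoff=0.0000 vs cont=0.0000 → 0.0000 [wait]  node(3,3) S=158.7862 payoff=0.0000 vs cont=0.0000 → 0.0000 [wait]  ⇒ S*(3)=-
t_2: node(2,0) S=114.3109 payoff=0.0000 vs cont=3.3742 → 3.3742 [wait]  node(2,1) S=130.3700 payoff=0.0000 vs cont=0.5011 → 0.5011 [wait]  node(2,2) S=148.6852 payoff=0.0000 vs cont=0.0000 → 0.0000 [wait]  ⇒ S*(2)=-
t_1: node(1,0) S=122.0767 payoff=0.0000 vs cont=1.8702 → 1.8702 [wait]  node(1,1) S=139.2267 payoff=0.0000 vs cont=0.2392 → 0.2392 [wait]  ⇒ S*(1)=-
t_0: node(0,0) S=130.3700 payoff=0.0000 vs cont=1.0167 → 1.0167 [wait]  ⇒ S*(0)=-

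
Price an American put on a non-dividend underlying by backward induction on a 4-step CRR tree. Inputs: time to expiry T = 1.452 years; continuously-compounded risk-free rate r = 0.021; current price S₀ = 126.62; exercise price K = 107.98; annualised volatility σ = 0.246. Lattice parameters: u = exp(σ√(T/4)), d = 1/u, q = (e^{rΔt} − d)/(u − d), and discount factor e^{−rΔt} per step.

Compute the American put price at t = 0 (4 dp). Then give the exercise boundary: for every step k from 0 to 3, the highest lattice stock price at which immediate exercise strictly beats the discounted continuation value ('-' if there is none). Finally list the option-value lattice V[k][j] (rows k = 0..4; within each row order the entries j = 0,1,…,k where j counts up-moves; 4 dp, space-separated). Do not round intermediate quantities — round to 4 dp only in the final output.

price = 6.1327
boundary = - - - 81.1703
tree:
6.1327
10.3585 1.8080
17.0092 3.5634 0.0000
26.8097 7.0231 0.0000 0.0000
37.9912 13.8419 0.0000 0.0000 0.0000

params: Δt=0.36300 u=1.15976 d=0.86225 q=0.48873 e^(-rΔt)=0.99241
t_4 payoffs: 37.9912 13.8419 0.0000 0.0000 0.0000
t_3: node(3,0) S=81.1703 payoff=26.8097 vs cont=25.9897 → 26.8097 [stop]  node(3,1) S=109.1777 payoff=0.0000 vs cont=7.0231 → 7.0231 [wait]  node(3,2) S=146.8489 payoff=0.0000 vs cont=0.0000 → 0.0000 [wait]  node(3,3) S=197.5184 payoff=0.0000 vs cont=0.0000 → 0.0000 [wait]  ⇒ S*(3)=81.1703
t_2: node(2,0) S=94.1381 payoff=13.8419 vs cont=17.0092 → 17.0092 [wait]  node(2,1) S=126.6200 payoff=0.0000 vs cont=3.5634 → 3.5634 [wait]  node(2,2) S=170.3096 payoff=0.0000 vs cont=0.0000 → 0.0000 [wait]  ⇒ S*(2)=-
t_1: node(1,0) S=109.1777 payoff=0.0000 vs cont=10.3585 → 10.3585 [wait]  node(1,1) S=146.8489 payoff=0.0000 vs cont=1.8080 → 1.8080 [wait]  ⇒ S*(1)=-
t_0: node(0,0) S=126.6200 payoff=0.0000 vs cont=6.1327 → 6.1327 [wait]  ⇒ S*(0)=-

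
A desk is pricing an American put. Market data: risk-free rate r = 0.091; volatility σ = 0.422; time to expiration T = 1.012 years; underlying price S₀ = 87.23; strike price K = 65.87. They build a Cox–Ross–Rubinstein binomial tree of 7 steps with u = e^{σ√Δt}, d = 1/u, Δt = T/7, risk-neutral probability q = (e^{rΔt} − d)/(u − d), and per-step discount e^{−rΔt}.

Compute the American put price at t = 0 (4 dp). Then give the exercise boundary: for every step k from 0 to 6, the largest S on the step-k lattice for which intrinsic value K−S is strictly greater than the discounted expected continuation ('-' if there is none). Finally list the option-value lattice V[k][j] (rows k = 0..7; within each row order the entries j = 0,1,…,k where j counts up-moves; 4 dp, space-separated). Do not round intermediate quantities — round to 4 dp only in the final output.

Δt=0.14457, u=1.17405, d=0.85176, q=0.50106, disc=e^(-rΔt)=0.98693
k=7 terminal: V=max(K-S,0) → 37.4992 26.7641 11.9672 0.0000 0.0000 0.0000 0.0000 0.0000
k=6: j=0 S=33.3087 intr=32.5613 cont=31.7004 V=32.5613[EX]; j=1 S=45.9121 intr=19.9579 cont=19.0970 V=19.9579[EX]; j=2 S=63.2843 intr=2.5857 cont=5.8928 V=5.8928[hold]; j=3 S=87.2300 intr=0.0000 cont=0.0000 V=0.0000[hold]; j=4 S=120.2363 intr=0.0000 cont=0.0000 V=0.0000[hold]; j=5 S=165.7315 intr=0.0000 cont=0.0000 V=0.0000[hold]; j=6 S=228.4413 intr=0.0000 cont=0.0000 V=0.0000[hold]  S*(6)=45.9121
k=5: j=0 S=39.1059 intr=26.7641 cont=25.9032 V=26.7641[EX]; j=1 S=53.9028 intr=11.9672 cont=12.7417 V=12.7417[hold]; j=2 S=74.2987 intr=0.0000 cont=2.9017 V=2.9017[hold]; j=3 S=102.4120 intr=0.0000 cont=0.0000 V=0.0000[hold]; j=4 S=141.1628 intr=0.0000 cont=0.0000 V=0.0000[hold]; j=5 S=194.5762 intr=0.0000 cont=0.0000 V=0.0000[hold]  S*(5)=39.1059
k=4: j=0 S=45.9121 intr=19.9579 cont=19.4801 V=19.9579[EX]; j=1 S=63.2843 intr=2.5857 cont=7.7092 V=7.7092[hold]; j=2 S=87.2300 intr=0.0000 cont=1.4289 V=1.4289[hold]; j=3 S=120.2363 intr=0.0000 cont=0.0000 V=0.0000[hold]; j=4 S=165.7315 intr=0.0000 cont=0.0000 V=0.0000[hold]  S*(4)=45.9121
k=3: j=0 S=53.9028 intr=11.9672 cont=13.6399 V=13.6399[hold]; j=1 S=74.2987 intr=0.0000 cont=4.5027 V=4.5027[hold]; j=2 S=102.4120 intr=0.0000 cont=0.7036 V=0.7036[hold]; j=3 S=141.1628 intr=0.0000 cont=0.0000 V=0.0000[hold]  S*(3)=-
k=2: j=0 S=63.2843 intr=2.5857 cont=8.9432 V=8.9432[hold]; j=1 S=87.2300 intr=0.0000 cont=2.5652 V=2.5652[hold]; j=2 S=120.2363 intr=0.0000 cont=0.3465 V=0.3465[hold]  S*(2)=-
k=1: j=0 S=74.2987 intr=0.0000 cont=5.6723 V=5.6723[hold]; j=1 S=102.4120 intr=0.0000 cont=1.4345 V=1.4345[hold]  S*(1)=-
k=0: j=0 S=87.2300 intr=0.0000 cont=3.5025 V=3.5025[hold]  S*(0)=-

price = 3.5025
boundary = - - - - 45.9121 39.1059 45.9121
tree:
3.5025
5.6723 1.4345
8.9432 2.5652 0.3465
13.6399 4.5027 0.7036 0.0000
19.9579 7.7092 1.4289 0.0000 0.0000
26.7641 12.7417 2.9017 0.0000 0.0000 0.0000
32.5613 19.9579 5.8928 0.0000 0.0000 0.0000 0.0000
37.4992 26.7641 11.9672 0.0000 0.0000 0.0000 0.0000 0.0000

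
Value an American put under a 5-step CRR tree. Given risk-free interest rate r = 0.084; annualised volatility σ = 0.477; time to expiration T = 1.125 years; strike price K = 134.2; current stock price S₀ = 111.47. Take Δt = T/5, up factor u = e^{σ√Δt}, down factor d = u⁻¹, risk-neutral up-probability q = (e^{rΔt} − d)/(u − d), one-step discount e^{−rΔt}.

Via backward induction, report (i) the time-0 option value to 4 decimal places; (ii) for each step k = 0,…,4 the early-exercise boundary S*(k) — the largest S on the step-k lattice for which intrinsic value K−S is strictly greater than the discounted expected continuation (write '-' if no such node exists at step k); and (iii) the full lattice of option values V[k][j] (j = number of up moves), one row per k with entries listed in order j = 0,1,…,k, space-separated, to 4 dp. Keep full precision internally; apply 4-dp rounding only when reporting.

price = 31.1086
boundary = - - 70.8974 88.8984 70.8974
tree:
31.1086
45.4775 17.1029
63.3026 28.3734 5.8303
77.6586 45.3016 11.5478 0.0000
89.1077 63.3026 22.8722 0.0000 0.0000
98.2384 77.6586 45.3016 0.0000 0.0000 0.0000

Δt=0.22500, u=1.25390, d=0.79751, q=0.48548, disc=e^(-rΔt)=0.98128
k=5 terminal: V=max(K-S,0) → 98.2384 77.6586 45.3016 0.0000 0.0000 0.0000
k=4: j=0 S=45.0923 intr=89.1077 cont=86.5951 V=89.1077[EX]; j=1 S=70.8974 intr=63.3026 cont=60.7901 V=63.3026[EX]; j=2 S=111.4700 intr=22.7300 cont=22.8722 V=22.8722[hold]; j=3 S=175.2612 intr=0.0000 cont=0.0000 V=0.0000[hold]; j=4 S=275.5583 intr=0.0000 cont=0.0000 V=0.0000[hold]  S*(4)=70.8974
k=3: j=0 S=56.5414 intr=77.6586 cont=75.1461 V=77.6586[EX]; j=1 S=88.8984 intr=45.3016 cont=42.8567 V=45.3016[EX]; j=2 S=139.7726 intr=0.0000 cont=11.5478 V=11.5478[hold]; j=3 S=219.7605 intr=0.0000 cont=0.0000 V=0.0000[hold]  S*(3)=88.8984
k=2: j=0 S=70.8974 intr=63.3026 cont=60.7901 V=63.3026[EX]; j=1 S=111.4700 intr=22.7300 cont=28.3734 V=28.3734[hold]; j=2 S=175.2612 intr=0.0000 cont=5.8303 V=5.8303[hold]  S*(2)=70.8974
k=1: j=0 S=88.8984 intr=45.3016 cont=45.4775 V=45.4775[hold]; j=1 S=139.7726 intr=0.0000 cont=17.1029 V=17.1029[hold]  S*(1)=-
k=0: j=0 S=111.4700 intr=22.7300 cont=31.1086 V=31.1086[hold]  S*(0)=-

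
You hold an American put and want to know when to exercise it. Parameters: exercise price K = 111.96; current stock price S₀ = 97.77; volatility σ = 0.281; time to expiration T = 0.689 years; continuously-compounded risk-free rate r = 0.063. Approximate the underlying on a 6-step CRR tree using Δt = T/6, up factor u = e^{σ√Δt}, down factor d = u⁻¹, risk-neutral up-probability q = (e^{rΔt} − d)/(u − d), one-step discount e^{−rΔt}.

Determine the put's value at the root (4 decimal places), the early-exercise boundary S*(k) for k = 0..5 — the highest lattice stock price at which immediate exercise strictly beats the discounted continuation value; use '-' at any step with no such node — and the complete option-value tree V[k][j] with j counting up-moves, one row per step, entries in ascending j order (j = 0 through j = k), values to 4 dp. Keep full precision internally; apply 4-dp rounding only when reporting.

price = 16.2717
boundary = - 88.8896 80.8158 88.8896 80.8158 88.8896
tree:
16.2717
23.0704 10.0803
31.1442 15.5844 5.0242
38.4847 23.0704 8.7341 1.5912
45.1584 31.1442 14.6187 3.2997 0.0000
51.2260 38.4847 23.0704 6.8427 0.0000 0.0000
56.7424 45.1584 31.1442 14.1900 0.0000 0.0000 0.0000

params: Δt=0.11483 u=1.09990 d=0.90917 q=0.51428 e^(-rΔt)=0.99279
t_6 payoffs: 56.7424 45.1584 31.1442 14.1900 0.0000 0.0000 0.0000
t_5: node(5,0) S=60.7340 payoff=51.2260 vs cont=50.4189 → 51.2260 [stop]  node(5,1) S=73.4753 payoff=38.4847 vs cont=37.6776 → 38.4847 [stop]  node(5,2) S=88.8896 payoff=23.0704 vs cont=22.2634 → 23.0704 [stop]  node(5,3) S=107.5376 payoff=4.4224 vs cont=6.8427 → 6.8427 [wait]  node(5,4) S=130.0977 payoff=0.0000 vs cont=0.0000 → 0.0000 [wait]  node(5,5) S=157.3907 payoff=0.0000 vs cont=0.0000 → 0.0000 [wait]  ⇒ S*(5)=88.8896
t_4: node(4,0) S=66.8016 payoff=45.1584 vs cont=44.3513 → 45.1584 [stop]  node(4,1) S=80.8158 payoff=31.1442 vs cont=30.3372 → 31.1442 [stop]  node(4,2) S=97.7700 payoff=14.1900 vs cont=14.6187 → 14.6187 [wait]  node(4,3) S=118.2810 payoff=0.0000 vs cont=3.2997 → 3.2997 [wait]  node(4,4) S=143.0950 payoff=0.0000 vs cont=0.0000 → 0.0000 [wait]  ⇒ S*(4)=80.8158
t_3: node(3,0) S=73.4753 payoff=38.4847 vs cont=37.6776 → 38.4847 [stop]  node(3,1) S=88.8896 payoff=23.0704 vs cont=22.4822 → 23.0704 [stop]  node(3,2) S=107.5376 payoff=4.4224 vs cont=8.7341 → 8.7341 [wait]  node(3,3) S=130.0977 payoff=0.0000 vs cont=1.5912 → 1.5912 [wait]  ⇒ S*(3)=88.8896
t_2: node(2,0) S=80.8158 payoff=31.1442 vs cont=30.3372 → 31.1442 [stop]  node(2,1) S=97.7700 payoff=14.1900 vs cont=15.5844 → 15.5844 [wait]  node(2,2) S=118.2810 payoff=0.0000 vs cont=5.0242 → 5.0242 [wait]  ⇒ S*(2)=80.8158
t_1: node(1,0) S=88.8896 payoff=23.0704 vs cont=22.9753 → 23.0704 [stop]  node(1,1) S=107.5376 payoff=4.4224 vs cont=10.0803 → 10.0803 [wait]  ⇒ S*(1)=88.8896
t_0: node(0,0) S=97.7700 payoff=14.1900 vs cont=16.2717 → 16.2717 [wait]  ⇒ S*(0)=-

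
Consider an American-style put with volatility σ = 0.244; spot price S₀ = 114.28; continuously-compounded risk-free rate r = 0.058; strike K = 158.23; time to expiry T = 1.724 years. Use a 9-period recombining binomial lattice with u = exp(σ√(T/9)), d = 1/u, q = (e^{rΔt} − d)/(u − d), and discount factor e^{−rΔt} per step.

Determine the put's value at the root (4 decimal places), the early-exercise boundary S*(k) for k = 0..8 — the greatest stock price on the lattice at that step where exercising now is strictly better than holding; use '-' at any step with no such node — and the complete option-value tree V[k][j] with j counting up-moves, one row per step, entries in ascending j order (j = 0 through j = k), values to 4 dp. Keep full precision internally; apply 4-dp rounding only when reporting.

Δt=0.19156  u=1.11270  d=0.89871  q=0.52554  discount=0.98895
step 9 (expiry): payoffs max(K−S,0) = 114.5222 104.1151 91.2299 75.2768 55.5251 31.0704 0.7928 0.0000 0.0000 0.0000
step 8: (k=8,j=0): S=48.6338, (K−S)⁺=109.5962, hold=107.8480 ⇒ V=109.5962 exercise | (k=8,j=1): S=60.2138, (K−S)⁺=98.0162, hold=96.2679 ⇒ V=98.0162 exercise | (k=8,j=2): S=74.5511, (K−S)⁺=83.6789, hold=81.9306 ⇒ V=83.6789 exercise | (k=8,j=3): S=92.3022, (K−S)⁺=65.9278, hold=64.1795 ⇒ V=65.9278 exercise | (k=8,j=4): S=114.2800, (K−S)⁺=43.9500, hold=42.2018 ⇒ V=43.9500 exercise | (k=8,j=5): S=141.4908, (K−S)⁺=16.7392, hold=14.9909 ⇒ V=16.7392 exercise | (k=8,j=6): S=175.1807, (K−S)⁺=0.0000, hold=0.3720 ⇒ V=0.3720 continue | (k=8,j=7): S=216.8924, (K−S)⁺=0.0000, hold=0.0000 ⇒ V=0.0000 continue | (k=8,j=8): S=268.5359, (K−S)⁺=0.0000, hold=0.0000 ⇒ V=0.0000 continue  boundary S*=141.4908
step 7: (k=7,j=0): S=54.1149, (K−S)⁺=104.1151, hold=102.3668 ⇒ V=104.1151 exercise | (k=7,j=1): S=67.0001, (K−S)⁺=91.2299, hold=89.4817 ⇒ V=91.2299 exercise | (k=7,j=2): S=82.9532, (K−S)⁺=75.2768, hold=73.5286 ⇒ V=75.2768 exercise | (k=7,j=3): S=102.7049, (K−S)⁺=55.5251, hold=53.7768 ⇒ V=55.5251 exercise | (k=7,j=4): S=127.1596, (K−S)⁺=31.0704, hold=29.3221 ⇒ V=31.0704 exercise | (k=7,j=5): S=157.4372, (K−S)⁺=0.7928, hold=8.0477 ⇒ V=8.0477 continue | (k=7,j=6): S=194.9240, (K−S)⁺=0.0000, hold=0.1746 ⇒ V=0.1746 continue | (k=7,j=7): S=241.3367, (K−S)⁺=0.0000, hold=0.0000 ⇒ V=0.0000 continue  boundary S*=127.1596
step 6: (k=6,j=0): S=60.2138, (K−S)⁺=98.0162, hold=96.2679 ⇒ V=98.0162 exercise | (k=6,j=1): S=74.5511, (K−S)⁺=83.6789, hold=81.9306 ⇒ V=83.6789 exercise | (k=6,j=2): S=92.3022, (K−S)⁺=65.9278, hold=64.1795 ⇒ V=65.9278 exercise | (k=6,j=3): S=114.2800, (K−S)⁺=43.9500, hold=42.2018 ⇒ V=43.9500 exercise | (k=6,j=4): S=141.4908, (K−S)⁺=16.7392, hold=18.7615 ⇒ V=18.7615 continue | (k=6,j=5): S=175.1807, (K−S)⁺=0.0000, hold=3.8669 ⇒ V=3.8669 continue | (k=6,j=6): S=216.8924, (K−S)⁺=0.0000, hold=0.0819 ⇒ V=0.0819 continue  boundary S*=114.2800
step 5: (k=5,j=0): S=67.0001, (K−S)⁺=91.2299, hold=89.4817 ⇒ V=91.2299 exercise | (k=5,j=1): S=82.9532, (K−S)⁺=75.2768, hold=73.5286 ⇒ V=75.2768 exercise | (k=5,j=2): S=102.7049, (K−S)⁺=55.5251, hold=53.7768 ⇒ V=55.5251 exercise | (k=5,j=3): S=127.1596, (K−S)⁺=31.0704, hold=30.3732 ⇒ V=31.0704 exercise | (k=5,j=4): S=157.4372, (K−S)⁺=0.7928, hold=10.8130 ⇒ V=10.8130 continue | (k=5,j=5): S=194.9240, (K−S)⁺=0.0000, hold=1.8570 ⇒ V=1.8570 continue  boundary S*=127.1596
step 4: (k=4,j=0): S=74.5511, (K−S)⁺=83.6789, hold=81.9306 ⇒ V=83.6789 exercise | (k=4,j=1): S=92.3022, (K−S)⁺=65.9278, hold=64.1795 ⇒ V=65.9278 exercise | (k=4,j=2): S=114.2800, (K−S)⁺=43.9500, hold=42.2018 ⇒ V=43.9500 exercise | (k=4,j=3): S=141.4908, (K−S)⁺=16.7392, hold=20.1987 ⇒ V=20.1987 continue | (k=4,j=4): S=175.1807, (K−S)⁺=0.0000, hold=6.0388 ⇒ V=6.0388 continue  boundary S*=114.2800
step 3: (k=3,j=0): S=82.9532, (K−S)⁺=75.2768, hold=73.5286 ⇒ V=75.2768 exercise | (k=3,j=1): S=102.7049, (K−S)⁺=55.5251, hold=53.7768 ⇒ V=55.5251 exercise | (k=3,j=2): S=127.1596, (K−S)⁺=31.0704, hold=31.1202 ⇒ V=31.1202 continue | (k=3,j=3): S=157.4372, (K−S)⁺=0.7928, hold=12.6163 ⇒ V=12.6163 continue  boundary S*=102.7049
step 2: (k=2,j=0): S=92.3022, (K−S)⁺=65.9278, hold=64.1795 ⇒ V=65.9278 exercise | (k=2,j=1): S=114.2800, (K−S)⁺=43.9500, hold=42.2276 ⇒ V=43.9500 exercise | (k=2,j=2): S=141.4908, (K−S)⁺=16.7392, hold=21.1593 ⇒ V=21.1593 continue  boundary S*=114.2800
step 1: (k=1,j=0): S=102.7049, (K−S)⁺=55.5251, hold=53.7768 ⇒ V=55.5251 exercise | (k=1,j=1): S=127.1596, (K−S)⁺=31.0704, hold=31.6194 ⇒ V=31.6194 continue  boundary S*=102.7049
step 0: (k=0,j=0): S=114.2800, (K−S)⁺=43.9500, hold=42.4871 ⇒ V=43.9500 exercise  boundary S*=114.2800

price = 43.9500
boundary = 114.2800 102.7049 114.2800 102.7049 114.2800 127.1596 114.2800 127.1596 141.4908
tree:
43.9500
55.5251 31.6194
65.9278 43.9500 21.1593
75.2768 55.5251 31.1202 12.6163
83.6789 65.9278 43.9500 20.1987 6.0388
91.2299 75.2768 55.5251 31.0704 10.8130 1.8570
98.0162 83.6789 65.9278 43.9500 18.7615 3.8669 0.0819
104.1151 91.2299 75.2768 55.5251 31.0704 8.0477 0.1746 0.0000
109.5962 98.0162 83.6789 65.9278 43.9500 16.7392 0.3720 0.0000 0.0000
114.5222 104.1151 91.2299 75.2768 55.5251 31.0704 0.7928 0.0000 0.0000 0.0000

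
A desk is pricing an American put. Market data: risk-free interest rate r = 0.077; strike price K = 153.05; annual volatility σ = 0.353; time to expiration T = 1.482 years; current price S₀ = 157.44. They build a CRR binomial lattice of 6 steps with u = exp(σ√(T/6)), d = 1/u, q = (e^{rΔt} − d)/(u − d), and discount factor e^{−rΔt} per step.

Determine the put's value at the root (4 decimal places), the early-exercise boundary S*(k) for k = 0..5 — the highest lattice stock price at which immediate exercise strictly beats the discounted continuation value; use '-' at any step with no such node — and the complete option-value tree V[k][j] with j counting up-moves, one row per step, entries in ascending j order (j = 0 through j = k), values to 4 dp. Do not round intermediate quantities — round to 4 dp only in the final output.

price = 17.3155
boundary = - - 110.8490 93.0122 110.8490 132.1063
tree:
17.3155
27.5578 8.1532
42.2010 14.5641 2.3175
60.0378 25.2983 4.8272 0.0000
75.0044 42.2010 10.0548 0.0000 0.0000
87.5628 60.0378 20.9437 0.0000 0.0000 0.0000
98.1003 75.0044 42.2010 0.0000 0.0000 0.0000 0.0000

Δt=0.24700, u=1.19177, d=0.83909, q=0.51070, disc=e^(-rΔt)=0.98116
k=6 terminal: V=max(K-S,0) → 98.1003 75.0044 42.2010 0.0000 0.0000 0.0000 0.0000
k=5: j=0 S=65.4872 intr=87.5628 cont=84.6794 V=87.5628[EX]; j=1 S=93.0122 intr=60.0378 cont=57.1544 V=60.0378[EX]; j=2 S=132.1063 intr=20.9437 cont=20.2601 V=20.9437[EX]; j=3 S=187.6319 intr=0.0000 cont=0.0000 V=0.0000[hold]; j=4 S=266.4956 intr=0.0000 cont=0.0000 V=0.0000[hold]; j=5 S=378.5066 intr=0.0000 cont=0.0000 V=0.0000[hold]  S*(5)=132.1063
k=4: j=0 S=78.0456 intr=75.0044 cont=72.1211 V=75.0044[EX]; j=1 S=110.8490 intr=42.2010 cont=39.3177 V=42.2010[EX]; j=2 S=157.4400 intr=0.0000 cont=10.0548 V=10.0548[hold]; j=3 S=223.6137 intr=0.0000 cont=0.0000 V=0.0000[hold]; j=4 S=317.6009 intr=0.0000 cont=0.0000 V=0.0000[hold]  S*(4)=110.8490
k=3: j=0 S=93.0122 intr=60.0378 cont=57.1544 V=60.0378[EX]; j=1 S=132.1063 intr=20.9437 cont=25.2983 V=25.2983[hold]; j=2 S=187.6319 intr=0.0000 cont=4.8272 V=4.8272[hold]; j=3 S=266.4956 intr=0.0000 cont=0.0000 V=0.0000[hold]  S*(3)=93.0122
k=2: j=0 S=110.8490 intr=42.2010 cont=41.4996 V=42.2010[EX]; j=1 S=157.4400 intr=0.0000 cont=14.5641 V=14.5641[hold]; j=2 S=223.6137 intr=0.0000 cont=2.3175 V=2.3175[hold]  S*(2)=110.8490
k=1: j=0 S=132.1063 intr=20.9437 cont=27.5578 V=27.5578[hold]; j=1 S=187.6319 intr=0.0000 cont=8.1532 V=8.1532[hold]  S*(1)=-
k=0: j=0 S=157.4400 intr=0.0000 cont=17.3155 V=17.3155[hold]  S*(0)=-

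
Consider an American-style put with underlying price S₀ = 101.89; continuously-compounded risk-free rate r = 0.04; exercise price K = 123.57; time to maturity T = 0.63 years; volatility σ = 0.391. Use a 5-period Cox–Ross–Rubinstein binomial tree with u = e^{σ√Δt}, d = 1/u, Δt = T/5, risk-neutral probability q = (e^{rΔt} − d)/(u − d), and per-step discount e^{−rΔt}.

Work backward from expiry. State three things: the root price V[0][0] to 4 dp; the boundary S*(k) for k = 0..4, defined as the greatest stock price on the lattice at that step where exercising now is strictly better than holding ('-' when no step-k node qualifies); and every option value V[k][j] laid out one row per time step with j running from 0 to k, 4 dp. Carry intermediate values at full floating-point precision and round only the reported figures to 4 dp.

price = 25.8526
boundary = - - 77.1932 88.6860 101.8900
tree:
25.8526
35.4081 15.9152
46.3768 24.0610 7.3798
56.3803 34.8840 12.7508 1.7193
65.0874 46.3768 21.6800 3.3456 0.0000
72.6662 56.3803 34.8840 6.5102 0.0000 0.0000

params: Δt=0.12600 u=1.14888 d=0.87041 q=0.48350 e^(-rΔt)=0.99497
t_5 payoffs: 72.6662 56.3803 34.8840 6.5102 0.0000 0.0000
t_4: node(4,0) S=58.4826 payoff=65.0874 vs cont=64.4662 → 65.0874 [stop]  node(4,1) S=77.1932 payoff=46.3768 vs cont=45.7556 → 46.3768 [stop]  node(4,2) S=101.8900 payoff=21.6800 vs cont=21.0588 → 21.6800 [stop]  node(4,3) S=134.4882 payoff=0.0000 vs cont=3.3456 → 3.3456 [wait]  node(4,4) S=177.5156 payoff=0.0000 vs cont=0.0000 → 0.0000 [wait]  ⇒ S*(4)=101.8900
t_3: node(3,0) S=67.1897 payoff=56.3803 vs cont=55.7591 → 56.3803 [stop]  node(3,1) S=88.6860 payoff=34.8840 vs cont=34.2627 → 34.8840 [stop]  node(3,2) S=117.0598 payoff=6.5102 vs cont=12.7508 → 12.7508 [wait]  node(3,3) S=154.5113 payoff=0.0000 vs cont=1.7193 → 1.7193 [wait]  ⇒ S*(3)=88.6860
t_2: node(2,0) S=77.1932 payoff=46.3768 vs cont=45.7556 → 46.3768 [stop]  node(2,1) S=101.8900 payoff=21.6800 vs cont=24.0610 → 24.0610 [wait]  node(2,2) S=134.4882 payoff=0.0000 vs cont=7.3798 → 7.3798 [wait]  ⇒ S*(2)=77.1932
t_1: node(1,0) S=88.6860 payoff=34.8840 vs cont=35.4081 → 35.4081 [wait]  node(1,1) S=117.0598 payoff=6.5102 vs cont=15.9152 → 15.9152 [wait]  ⇒ S*(1)=-
t_0: node(0,0) S=101.8900 payoff=21.6800 vs cont=25.8526 → 25.8526 [wait]  ⇒ S*(0)=-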